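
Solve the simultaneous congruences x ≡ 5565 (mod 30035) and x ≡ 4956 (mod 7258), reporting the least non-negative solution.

196464500

Write x = 5565 + 30035·k. Then 30035·k ≡ 4956 − 5565 ≡ 6649 (mod 7258).
Need 30035⁻¹ mod 7258. Extended Euclid on (7258, 1003):
7258 = 7·1003 + 237
1003 = 4·237 + 55
237 = 4·55 + 17
55 = 3·17 + 4
17 = 4·4 + 1
4 = 4·1 + 0
Back-substitute:
1 = 17 − 4·4
1 = −4·55 + 13·17
1 = 13·237 − 56·55
1 = −56·1003 + 237·237
1 = 237·7258 − 1715·1003
30035⁻¹ ≡ 5543 (mod 7258), so k ≡ 5543·6649 ≡ 6541 (mod 7258).
x = 5565 + 30035·6541 = 196464500.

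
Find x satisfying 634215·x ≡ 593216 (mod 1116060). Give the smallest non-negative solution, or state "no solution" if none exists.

gcd(634215, 1116060):
1116060 = 1*634215 + 481845
634215 = 1*481845 + 152370
481845 = 3*152370 + 24735
152370 = 6*24735 + 3960
24735 = 6*3960 + 975
3960 = 4*975 + 60
975 = 16*60 + 15
60 = 4*15 + 0
gcd = 15, but 15 ∤ 593216, so the congruence has no solution.

no solution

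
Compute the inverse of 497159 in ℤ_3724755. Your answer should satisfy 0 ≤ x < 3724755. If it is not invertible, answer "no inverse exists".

3321299

gcd(3724755, 497159) by repeated division:
3724755 = 7*497159 + 244642
497159 = 2*244642 + 7875
244642 = 31*7875 + 517
7875 = 15*517 + 120
517 = 4*120 + 37
120 = 3*37 + 9
37 = 4*9 + 1
9 = 9*1 + 0
The gcd is 1. Working backward:
1 = 37 − 4·9
1 = −4·120 + 13·37
1 = 13·517 − 56·120
1 = −56·7875 + 853·517
1 = 853·244642 − 26499·7875
1 = −26499·497159 + 53851·244642
1 = 53851·3724755 − 403456·497159
Thus 497159·(-403456) ≡ 1 (mod 3724755); reducing, -403456 mod 3724755 = 3321299.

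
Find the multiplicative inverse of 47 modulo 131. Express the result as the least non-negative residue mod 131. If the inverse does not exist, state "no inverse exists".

92

Extended Euclidean algorithm:
131 = 2·47 + 37
47 = 1·37 + 10
37 = 3·10 + 7
10 = 1·7 + 3
7 = 2·3 + 1
3 = 3·1 + 0
The gcd is 1. Working backward:
1 = 7 − 2·3
1 = −2·10 + 3·7
1 = 3·37 − 11·10
1 = −11·47 + 14·37
1 = 14·131 − 39·47
So 47·(-39) ≡ 1 (mod 131), and -39 ≡ 92 (mod 131).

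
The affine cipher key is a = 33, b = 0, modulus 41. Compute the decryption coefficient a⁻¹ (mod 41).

5

gcd(41, 33) by repeated division:
41 = 1×33 + 8
33 = 4×8 + 1
8 = 8×1 + 0
The gcd is 1. Working backward:
1 = 33 − 4·8
1 = −4·41 + 5·33
So 33·5 ≡ 1 (mod 41).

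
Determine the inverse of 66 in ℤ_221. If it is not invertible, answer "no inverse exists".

Extended Euclidean algorithm:
221 = 3×66 + 23
66 = 2×23 + 20
23 = 1×20 + 3
20 = 6×3 + 2
3 = 1×2 + 1
2 = 2×1 + 0
The gcd is 1. Working backward:
1 = 3 − 2
1 = −20 + 7·3
1 = 7·23 − 8·20
1 = −8·66 + 23·23
1 = 23·221 − 77·66
Hence 66⁻¹ ≡ -77 ≡ 144 (mod 221).

144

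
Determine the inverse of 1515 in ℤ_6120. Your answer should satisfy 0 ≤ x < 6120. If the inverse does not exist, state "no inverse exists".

Euclidean algorithm on 6120, 1515:
6120 = 4·1515 + 60
1515 = 25·60 + 15
60 = 4·15 + 0
gcd(1515, 6120) = 15 ≠ 1, so 1515 has no multiplicative inverse modulo 6120.

no inverse exists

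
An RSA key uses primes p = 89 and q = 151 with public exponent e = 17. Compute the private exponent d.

1553

φ(n) = (p−1)(q−1) = 88·150 = 13200.
Need d with 17·d ≡ 1 (mod 13200). Apply the extended Euclidean algorithm:
13200 = 776·17 + 8
17 = 2·8 + 1
8 = 8·1 + 0
Back-substitute:
1 = 17 − 2·8
1 = −2·13200 + 1553·17
So 17·1553 ≡ 1 (mod 13200), hence d = 1553.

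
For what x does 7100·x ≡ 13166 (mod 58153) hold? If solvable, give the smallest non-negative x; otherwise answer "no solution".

First find gcd(7100, 58153):
58153 = 8·7100 + 1353
7100 = 5·1353 + 335
1353 = 4·335 + 13
335 = 25·13 + 10
13 = 1·10 + 3
10 = 3·3 + 1
3 = 3·1 + 0
gcd = 1, so a unique solution mod 58153 exists.
Back-substitute for the Bézout coefficients:
1 = 10 − 3·3
1 = −3·13 + 4·10
1 = 4·335 − 103·13
1 = −103·1353 + 416·335
1 = 416·7100 − 2183·1353
1 = −2183·58153 + 17880·7100
So 7100·(17880) ≡ 1 (mod 58153), giving 7100⁻¹ ≡ 17880.
x ≡ 7100⁻¹·13166 ≡ 17880·13166 ≡ 4736 (mod 58153).

4736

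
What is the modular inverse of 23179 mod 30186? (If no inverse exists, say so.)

Euclidean algorithm on 30186, 23179:
30186 = 1*23179 + 7007
23179 = 3*7007 + 2158
7007 = 3*2158 + 533
2158 = 4*533 + 26
533 = 20*26 + 13
26 = 2*13 + 0
gcd(23179, 30186) = 13 ≠ 1, so 23179 has no multiplicative inverse modulo 30186.

no inverse exists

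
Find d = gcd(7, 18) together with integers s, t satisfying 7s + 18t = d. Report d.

Euclidean algorithm:
18 = 2·7 + 4
7 = 1·4 + 3
4 = 1·3 + 1
3 = 3·1 + 0
gcd(7, 18) = 1.
Express as a combination:
1 = 4 − 3
1 = −7 + 2·4
1 = 2·18 − 5·7
So 1 = (2)·18 + (-5)·7.

1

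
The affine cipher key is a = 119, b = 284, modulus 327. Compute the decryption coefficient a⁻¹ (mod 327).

11

Extended Euclidean algorithm:
327 = 2·119 + 89
119 = 1·89 + 30
89 = 2·30 + 29
30 = 1·29 + 1
29 = 29·1 + 0
gcd = 1, so the inverse exists. Back-substitute:
1 = 30 − 29
1 = −89 + 3·30
1 = 3·119 − 4·89
1 = −4·327 + 11·119
So 119·11 ≡ 1 (mod 327).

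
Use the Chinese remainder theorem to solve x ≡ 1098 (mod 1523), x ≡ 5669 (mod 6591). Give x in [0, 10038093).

3867995

Write x = 1098 + 1523·k. Then 1523·k ≡ 5669 − 1098 ≡ 4571 (mod 6591).
Need 1523⁻¹ mod 6591. Extended Euclid on (6591, 1523):
6591 = 4*1523 + 499
1523 = 3*499 + 26
499 = 19*26 + 5
26 = 5*5 + 1
5 = 5*1 + 0
Back-substitute:
1 = 26 − 5·5
1 = −5·499 + 96·26
1 = 96·1523 − 293·499
1 = −293·6591 + 1268·1523
1523⁻¹ ≡ 1268 (mod 6591), so k ≡ 1268·4571 ≡ 2539 (mod 6591).
x = 1098 + 1523·2539 = 3867995.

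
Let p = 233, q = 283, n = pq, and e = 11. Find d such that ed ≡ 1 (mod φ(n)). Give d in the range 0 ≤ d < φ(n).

φ(n) = (p−1)(q−1) = 232·282 = 65424.
Need d with 11·d ≡ 1 (mod 65424). Apply the extended Euclidean algorithm:
65424 = 5947*11 + 7
11 = 1*7 + 4
7 = 1*4 + 3
4 = 1*3 + 1
3 = 3*1 + 0
Back-substitute:
1 = 4 − 3
1 = −7 + 2·4
1 = 2·11 − 3·7
1 = −3·65424 + 17843·11
So 11·17843 ≡ 1 (mod 65424), hence d = 17843.

17843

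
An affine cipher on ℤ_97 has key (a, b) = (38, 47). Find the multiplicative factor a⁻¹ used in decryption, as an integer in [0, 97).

23

Run Euclid on (97, 38):
97 = 2·38 + 21
38 = 1·21 + 17
21 = 1·17 + 4
17 = 4·4 + 1
4 = 4·1 + 0
gcd = 1, so the inverse exists. Back-substitute:
1 = 17 − 4·4
1 = −4·21 + 5·17
1 = 5·38 − 9·21
1 = −9·97 + 23·38
So 38·23 ≡ 1 (mod 97).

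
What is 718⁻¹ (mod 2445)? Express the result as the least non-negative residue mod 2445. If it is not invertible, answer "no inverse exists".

gcd(2445, 718) by repeated division:
2445 = 3×718 + 291
718 = 2×291 + 136
291 = 2×136 + 19
136 = 7×19 + 3
19 = 6×3 + 1
3 = 3×1 + 0
The gcd is 1. Working backward:
1 = 19 − 6·3
1 = −6·136 + 43·19
1 = 43·291 − 92·136
1 = −92·718 + 227·291
1 = 227·2445 − 773·718
Thus 718·(-773) ≡ 1 (mod 2445); reducing, -773 mod 2445 = 1672.

1672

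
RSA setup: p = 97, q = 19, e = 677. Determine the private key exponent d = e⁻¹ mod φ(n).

365

φ(n) = (p−1)(q−1) = 96·18 = 1728.
Need d with 677·d ≡ 1 (mod 1728). Apply the extended Euclidean algorithm:
1728 = 2·677 + 374
677 = 1·374 + 303
374 = 1·303 + 71
303 = 4·71 + 19
71 = 3·19 + 14
19 = 1·14 + 5
14 = 2·5 + 4
5 = 1·4 + 1
4 = 4·1 + 0
Back-substitute:
1 = 5 − 4
1 = −14 + 3·5
1 = 3·19 − 4·14
1 = −4·71 + 15·19
1 = 15·303 − 64·71
1 = −64·374 + 79·303
1 = 79·677 − 143·374
1 = −143·1728 + 365·677
So 677·365 ≡ 1 (mod 1728), hence d = 365.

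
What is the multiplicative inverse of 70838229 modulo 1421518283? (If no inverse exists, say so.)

964174960

gcd(1421518283, 70838229) by repeated division:
1421518283 = 20·70838229 + 4753703
70838229 = 14·4753703 + 4286387
4753703 = 1·4286387 + 467316
4286387 = 9·467316 + 80543
467316 = 5·80543 + 64601
80543 = 1·64601 + 15942
64601 = 4·15942 + 833
15942 = 19·833 + 115
833 = 7·115 + 28
115 = 4·28 + 3
28 = 9·3 + 1
3 = 3·1 + 0
The gcd is 1. Working backward:
1 = 28 − 9·3
1 = −9·115 + 37·28
1 = 37·833 − 268·115
1 = −268·15942 + 5129·833
1 = 5129·64601 − 20784·15942
1 = −20784·80543 + 25913·64601
1 = 25913·467316 − 150349·80543
1 = −150349·4286387 + 1379054·467316
1 = 1379054·4753703 − 1529403·4286387
1 = −1529403·70838229 + 22790696·4753703
1 = 22790696·1421518283 − 457343323·70838229
Hence 70838229⁻¹ ≡ -457343323 ≡ 964174960 (mod 1421518283).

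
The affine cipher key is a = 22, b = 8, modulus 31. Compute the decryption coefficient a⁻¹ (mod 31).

gcd(31, 22) by repeated division:
31 = 1×22 + 9
22 = 2×9 + 4
9 = 2×4 + 1
4 = 4×1 + 0
The gcd is 1. Working backward:
1 = 9 − 2·4
1 = −2·22 + 5·9
1 = 5·31 − 7·22
So 22·(-7) ≡ 1 (mod 31), and -7 ≡ 24 (mod 31).

24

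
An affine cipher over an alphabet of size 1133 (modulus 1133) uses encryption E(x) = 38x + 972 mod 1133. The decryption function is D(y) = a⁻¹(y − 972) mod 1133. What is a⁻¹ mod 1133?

Run Euclid on (1133, 38):
1133 = 29×38 + 31
38 = 1×31 + 7
31 = 4×7 + 3
7 = 2×3 + 1
3 = 3×1 + 0
The gcd is 1. Working backward:
1 = 7 − 2·3
1 = −2·31 + 9·7
1 = 9·38 − 11·31
1 = −11·1133 + 328·38
So 38·328 ≡ 1 (mod 1133).

328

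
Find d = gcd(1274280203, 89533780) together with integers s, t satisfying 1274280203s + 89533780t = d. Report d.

7

Euclidean algorithm:
1274280203 = 14×89533780 + 20807283
89533780 = 4×20807283 + 6304648
20807283 = 3×6304648 + 1893339
6304648 = 3×1893339 + 624631
1893339 = 3×624631 + 19446
624631 = 32×19446 + 2359
19446 = 8×2359 + 574
2359 = 4×574 + 63
574 = 9×63 + 7
63 = 9×7 + 0
gcd(1274280203, 89533780) = 7.
Express as a combination:
7 = 574 − 9·63
7 = −9·2359 + 37·574
7 = 37·19446 − 305·2359
7 = −305·624631 + 9797·19446
7 = 9797·1893339 − 29696·624631
7 = −29696·6304648 + 98885·1893339
7 = 98885·20807283 − 326351·6304648
7 = −326351·89533780 + 1404289·20807283
7 = 1404289·1274280203 − 19986397·89533780
So 7 = (1404289)·1274280203 + (-19986397)·89533780.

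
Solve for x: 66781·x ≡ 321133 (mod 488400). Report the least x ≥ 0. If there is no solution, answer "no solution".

gcd(66781, 488400):
488400 = 7*66781 + 20933
66781 = 3*20933 + 3982
20933 = 5*3982 + 1023
3982 = 3*1023 + 913
1023 = 1*913 + 110
913 = 8*110 + 33
110 = 3*33 + 11
33 = 3*11 + 0
gcd = 11, but 11 ∤ 321133, so the congruence has no solution.

no solution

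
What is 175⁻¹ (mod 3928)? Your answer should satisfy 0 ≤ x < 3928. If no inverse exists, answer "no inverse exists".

Run Euclid on (3928, 175):
3928 = 22*175 + 78
175 = 2*78 + 19
78 = 4*19 + 2
19 = 9*2 + 1
2 = 2*1 + 0
Since gcd(175, 3928) = 1, back-substitute to write 1 as a combination:
1 = 19 − 9·2
1 = −9·78 + 37·19
1 = 37·175 − 83·78
1 = −83·3928 + 1863·175
So 175·1863 ≡ 1 (mod 3928).

1863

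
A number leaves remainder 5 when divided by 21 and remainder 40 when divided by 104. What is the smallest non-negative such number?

1496

Write x = 5 + 21·k. Then 21·k ≡ 40 − 5 ≡ 35 (mod 104).
Need 21⁻¹ mod 104. Extended Euclid on (104, 21):
104 = 4*21 + 20
21 = 1*20 + 1
20 = 20*1 + 0
Back-substitute:
1 = 21 − 20
1 = −104 + 5·21
21⁻¹ ≡ 5 (mod 104), so k ≡ 5·35 ≡ 71 (mod 104).
x = 5 + 21·71 = 1496.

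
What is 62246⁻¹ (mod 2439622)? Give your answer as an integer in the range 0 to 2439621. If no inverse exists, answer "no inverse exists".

no inverse exists

Compute gcd(62246, 2439622):
2439622 = 39×62246 + 12028
62246 = 5×12028 + 2106
12028 = 5×2106 + 1498
2106 = 1×1498 + 608
1498 = 2×608 + 282
608 = 2×282 + 44
282 = 6×44 + 18
44 = 2×18 + 8
18 = 2×8 + 2
8 = 4×2 + 0
Since gcd = 2 > 1, 62246 is not a unit mod 2439622.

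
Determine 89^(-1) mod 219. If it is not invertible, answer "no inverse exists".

32

Extended Euclidean algorithm:
219 = 2×89 + 41
89 = 2×41 + 7
41 = 5×7 + 6
7 = 1×6 + 1
6 = 6×1 + 0
Since gcd(89, 219) = 1, back-substitute to write 1 as a combination:
1 = 7 − 6
1 = −41 + 6·7
1 = 6·89 − 13·41
1 = −13·219 + 32·89
So 89·32 ≡ 1 (mod 219).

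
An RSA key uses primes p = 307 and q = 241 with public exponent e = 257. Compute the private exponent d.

φ(n) = (p−1)(q−1) = 306·240 = 73440.
Need d with 257·d ≡ 1 (mod 73440). Apply the extended Euclidean algorithm:
73440 = 285·257 + 195
257 = 1·195 + 62
195 = 3·62 + 9
62 = 6·9 + 8
9 = 1·8 + 1
8 = 8·1 + 0
Back-substitute:
1 = 9 − 8
1 = −62 + 7·9
1 = 7·195 − 22·62
1 = −22·257 + 29·195
1 = 29·73440 − 8287·257
So 257·(-8287) ≡ 1 (mod 73440), hence d ≡ -8287 ≡ 65153 (mod 73440).

65153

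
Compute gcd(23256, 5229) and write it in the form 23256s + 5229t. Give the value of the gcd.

Repeated division:
23256 = 4*5229 + 2340
5229 = 2*2340 + 549
2340 = 4*549 + 144
549 = 3*144 + 117
144 = 1*117 + 27
117 = 4*27 + 9
27 = 3*9 + 0
gcd(23256, 5229) = 9.
Working backward:
9 = 117 − 4·27
9 = −4·144 + 5·117
9 = 5·549 − 19·144
9 = −19·2340 + 81·549
9 = 81·5229 − 181·2340
9 = −181·23256 + 805·5229
So 9 = (-181)·23256 + (805)·5229.

9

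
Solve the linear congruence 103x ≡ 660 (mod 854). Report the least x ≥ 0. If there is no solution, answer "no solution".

678

First find gcd(103, 854):
854 = 8·103 + 30
103 = 3·30 + 13
30 = 2·13 + 4
13 = 3·4 + 1
4 = 4·1 + 0
gcd = 1, so a unique solution mod 854 exists.
Back-substitute for the Bézout coefficients:
1 = 13 − 3·4
1 = −3·30 + 7·13
1 = 7·103 − 24·30
1 = −24·854 + 199·103
So 103·(199) ≡ 1 (mod 854), giving 103⁻¹ ≡ 199.
x ≡ 103⁻¹·660 ≡ 199·660 ≡ 678 (mod 854).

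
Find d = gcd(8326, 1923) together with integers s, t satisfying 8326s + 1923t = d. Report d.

1

Apply Euclid's algorithm to 8326 and 1923:
8326 = 4×1923 + 634
1923 = 3×634 + 21
634 = 30×21 + 4
21 = 5×4 + 1
4 = 4×1 + 0
gcd(8326, 1923) = 1.
Back-substituting:
1 = 21 − 5·4
1 = −5·634 + 151·21
1 = 151·1923 − 458·634
1 = −458·8326 + 1983·1923
So 1 = (-458)·8326 + (1983)·1923.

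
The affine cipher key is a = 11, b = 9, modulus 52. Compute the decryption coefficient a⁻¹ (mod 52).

19

gcd(52, 11) by repeated division:
52 = 4*11 + 8
11 = 1*8 + 3
8 = 2*3 + 2
3 = 1*2 + 1
2 = 2*1 + 0
Since gcd(11, 52) = 1, back-substitute to write 1 as a combination:
1 = 3 − 2
1 = −8 + 3·3
1 = 3·11 − 4·8
1 = −4·52 + 19·11
So 11·19 ≡ 1 (mod 52).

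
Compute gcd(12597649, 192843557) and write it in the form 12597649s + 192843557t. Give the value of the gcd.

Euclidean algorithm:
192843557 = 15*12597649 + 3878822
12597649 = 3*3878822 + 961183
3878822 = 4*961183 + 34090
961183 = 28*34090 + 6663
34090 = 5*6663 + 775
6663 = 8*775 + 463
775 = 1*463 + 312
463 = 1*312 + 151
312 = 2*151 + 10
151 = 15*10 + 1
10 = 10*1 + 0
gcd(12597649, 192843557) = 1.
Working backward:
1 = 151 − 15·10
1 = −15·312 + 31·151
1 = 31·463 − 46·312
1 = −46·775 + 77·463
1 = 77·6663 − 662·775
1 = −662·34090 + 3387·6663
1 = 3387·961183 − 95498·34090
1 = −95498·3878822 + 385379·961183
1 = 385379·12597649 − 1251635·3878822
1 = −1251635·192843557 + 19159904·12597649
So 1 = (-1251635)·192843557 + (19159904)·12597649.

1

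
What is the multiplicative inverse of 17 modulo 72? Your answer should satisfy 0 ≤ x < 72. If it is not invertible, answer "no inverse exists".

17

Extended Euclidean algorithm:
72 = 4×17 + 4
17 = 4×4 + 1
4 = 4×1 + 0
gcd = 1, so the inverse exists. Back-substitute:
1 = 17 − 4·4
1 = −4·72 + 17·17
So 17·17 ≡ 1 (mod 72).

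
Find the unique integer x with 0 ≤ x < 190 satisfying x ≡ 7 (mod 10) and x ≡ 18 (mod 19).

Write x = 7 + 10·k. Then 10·k ≡ 18 − 7 ≡ 11 (mod 19).
Need 10⁻¹ mod 19. Extended Euclid on (19, 10):
19 = 1*10 + 9
10 = 1*9 + 1
9 = 9*1 + 0
Back-substitute:
1 = 10 − 9
1 = −19 + 2·10
10⁻¹ ≡ 2 (mod 19), so k ≡ 2·11 ≡ 3 (mod 19).
x = 7 + 10·3 = 37.

37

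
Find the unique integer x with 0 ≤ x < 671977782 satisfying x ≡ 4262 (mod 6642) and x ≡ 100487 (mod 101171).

Write x = 4262 + 6642·k. Then 6642·k ≡ 100487 − 4262 ≡ 96225 (mod 101171).
Need 6642⁻¹ mod 101171. Extended Euclid on (101171, 6642):
101171 = 15×6642 + 1541
6642 = 4×1541 + 478
1541 = 3×478 + 107
478 = 4×107 + 50
107 = 2×50 + 7
50 = 7×7 + 1
7 = 7×1 + 0
Back-substitute:
1 = 50 − 7·7
1 = −7·107 + 15·50
1 = 15·478 − 67·107
1 = −67·1541 + 216·478
1 = 216·6642 − 931·1541
1 = −931·101171 + 14181·6642
6642⁻¹ ≡ 14181 (mod 101171), so k ≡ 14181·96225 ≡ 73448 (mod 101171).
x = 4262 + 6642·73448 = 487845878.

487845878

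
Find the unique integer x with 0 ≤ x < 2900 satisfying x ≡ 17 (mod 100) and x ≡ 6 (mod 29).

1717

Write x = 17 + 100·k. Then 100·k ≡ 6 − 17 ≡ 18 (mod 29).
Need 100⁻¹ mod 29. Extended Euclid on (29, 13):
29 = 2·13 + 3
13 = 4·3 + 1
3 = 3·1 + 0
Back-substitute:
1 = 13 − 4·3
1 = −4·29 + 9·13
100⁻¹ ≡ 9 (mod 29), so k ≡ 9·18 ≡ 17 (mod 29).
x = 17 + 100·17 = 1717.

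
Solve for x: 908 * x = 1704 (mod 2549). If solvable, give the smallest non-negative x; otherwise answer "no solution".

204

First find gcd(908, 2549):
2549 = 2·908 + 733
908 = 1·733 + 175
733 = 4·175 + 33
175 = 5·33 + 10
33 = 3·10 + 3
10 = 3·3 + 1
3 = 3·1 + 0
gcd = 1, so a unique solution mod 2549 exists.
Back-substitute for the Bézout coefficients:
1 = 10 − 3·3
1 = −3·33 + 10·10
1 = 10·175 − 53·33
1 = −53·733 + 222·175
1 = 222·908 − 275·733
1 = −275·2549 + 772·908
So 908·(772) ≡ 1 (mod 2549), giving 908⁻¹ ≡ 772.
x ≡ 908⁻¹·1704 ≡ 772·1704 ≡ 204 (mod 2549).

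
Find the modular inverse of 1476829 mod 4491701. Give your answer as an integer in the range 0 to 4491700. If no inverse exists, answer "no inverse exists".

2354742

Extended Euclidean algorithm:
4491701 = 3×1476829 + 61214
1476829 = 24×61214 + 7693
61214 = 7×7693 + 7363
7693 = 1×7363 + 330
7363 = 22×330 + 103
330 = 3×103 + 21
103 = 4×21 + 19
21 = 1×19 + 2
19 = 9×2 + 1
2 = 2×1 + 0
The gcd is 1. Working backward:
1 = 19 − 9·2
1 = −9·21 + 10·19
1 = 10·103 − 49·21
1 = −49·330 + 157·103
1 = 157·7363 − 3503·330
1 = −3503·7693 + 3660·7363
1 = 3660·61214 − 29123·7693
1 = −29123·1476829 + 702612·61214
1 = 702612·4491701 − 2136959·1476829
So 1476829·(-2136959) ≡ 1 (mod 4491701), and -2136959 ≡ 2354742 (mod 4491701).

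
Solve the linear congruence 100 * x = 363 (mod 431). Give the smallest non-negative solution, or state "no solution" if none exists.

120

First find gcd(100, 431):
431 = 4*100 + 31
100 = 3*31 + 7
31 = 4*7 + 3
7 = 2*3 + 1
3 = 3*1 + 0
gcd = 1, so a unique solution mod 431 exists.
Back-substitute for the Bézout coefficients:
1 = 7 − 2·3
1 = −2·31 + 9·7
1 = 9·100 − 29·31
1 = −29·431 + 125·100
So 100·(125) ≡ 1 (mod 431), giving 100⁻¹ ≡ 125.
x ≡ 100⁻¹·363 ≡ 125·363 ≡ 120 (mod 431).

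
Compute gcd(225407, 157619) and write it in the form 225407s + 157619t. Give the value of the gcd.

Repeated division:
225407 = 1×157619 + 67788
157619 = 2×67788 + 22043
67788 = 3×22043 + 1659
22043 = 13×1659 + 476
1659 = 3×476 + 231
476 = 2×231 + 14
231 = 16×14 + 7
14 = 2×7 + 0
gcd(225407, 157619) = 7.
Working backward:
7 = 231 − 16·14
7 = −16·476 + 33·231
7 = 33·1659 − 115·476
7 = −115·22043 + 1528·1659
7 = 1528·67788 − 4699·22043
7 = −4699·157619 + 10926·67788
7 = 10926·225407 − 15625·157619
So 7 = (10926)·225407 + (-15625)·157619.

7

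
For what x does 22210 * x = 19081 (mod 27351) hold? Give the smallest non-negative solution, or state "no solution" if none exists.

9679

First find gcd(22210, 27351):
27351 = 1·22210 + 5141
22210 = 4·5141 + 1646
5141 = 3·1646 + 203
1646 = 8·203 + 22
203 = 9·22 + 5
22 = 4·5 + 2
5 = 2·2 + 1
2 = 2·1 + 0
gcd = 1, so a unique solution mod 27351 exists.
Back-substitute for the Bézout coefficients:
1 = 5 − 2·2
1 = −2·22 + 9·5
1 = 9·203 − 83·22
1 = −83·1646 + 673·203
1 = 673·5141 − 2102·1646
1 = −2102·22210 + 9081·5141
1 = 9081·27351 − 11183·22210
So 22210·(-11183) ≡ 1 (mod 27351), giving 22210⁻¹ ≡ 16168.
x ≡ 22210⁻¹·19081 ≡ 16168·19081 ≡ 9679 (mod 27351).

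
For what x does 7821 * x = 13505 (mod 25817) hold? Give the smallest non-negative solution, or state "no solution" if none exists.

gcd(7821, 25817):
25817 = 3×7821 + 2354
7821 = 3×2354 + 759
2354 = 3×759 + 77
759 = 9×77 + 66
77 = 1×66 + 11
66 = 6×11 + 0
gcd = 11, but 11 ∤ 13505, so the congruence has no solution.

no solution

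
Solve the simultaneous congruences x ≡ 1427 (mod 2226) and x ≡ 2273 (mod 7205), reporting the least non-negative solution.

Write x = 1427 + 2226·k. Then 2226·k ≡ 2273 − 1427 ≡ 846 (mod 7205).
Need 2226⁻¹ mod 7205. Extended Euclid on (7205, 2226):
7205 = 3*2226 + 527
2226 = 4*527 + 118
527 = 4*118 + 55
118 = 2*55 + 8
55 = 6*8 + 7
8 = 1*7 + 1
7 = 7*1 + 0
Back-substitute:
1 = 8 − 7
1 = −55 + 7·8
1 = 7·118 − 15·55
1 = −15·527 + 67·118
1 = 67·2226 − 283·527
1 = −283·7205 + 916·2226
2226⁻¹ ≡ 916 (mod 7205), so k ≡ 916·846 ≡ 4001 (mod 7205).
x = 1427 + 2226·4001 = 8907653.

8907653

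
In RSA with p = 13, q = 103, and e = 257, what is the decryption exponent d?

281

φ(n) = (p−1)(q−1) = 12·102 = 1224.
Need d with 257·d ≡ 1 (mod 1224). Apply the extended Euclidean algorithm:
1224 = 4*257 + 196
257 = 1*196 + 61
196 = 3*61 + 13
61 = 4*13 + 9
13 = 1*9 + 4
9 = 2*4 + 1
4 = 4*1 + 0
Back-substitute:
1 = 9 − 2·4
1 = −2·13 + 3·9
1 = 3·61 − 14·13
1 = −14·196 + 45·61
1 = 45·257 − 59·196
1 = −59·1224 + 281·257
So 257·281 ≡ 1 (mod 1224), hence d = 281.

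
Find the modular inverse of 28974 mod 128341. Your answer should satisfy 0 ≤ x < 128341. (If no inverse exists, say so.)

gcd(128341, 28974) by repeated division:
128341 = 4*28974 + 12445
28974 = 2*12445 + 4084
12445 = 3*4084 + 193
4084 = 21*193 + 31
193 = 6*31 + 7
31 = 4*7 + 3
7 = 2*3 + 1
3 = 3*1 + 0
gcd = 1, so the inverse exists. Back-substitute:
1 = 7 − 2·3
1 = −2·31 + 9·7
1 = 9·193 − 56·31
1 = −56·4084 + 1185·193
1 = 1185·12445 − 3611·4084
1 = −3611·28974 + 8407·12445
1 = 8407·128341 − 37239·28974
So 28974·(-37239) ≡ 1 (mod 128341), and -37239 ≡ 91102 (mod 128341).

91102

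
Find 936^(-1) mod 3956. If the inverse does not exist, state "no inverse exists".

no inverse exists

Euclidean algorithm on 3956, 936:
3956 = 4·936 + 212
936 = 4·212 + 88
212 = 2·88 + 36
88 = 2·36 + 16
36 = 2·16 + 4
16 = 4·4 + 0
The gcd is 4, not 1, hence no inverse exists.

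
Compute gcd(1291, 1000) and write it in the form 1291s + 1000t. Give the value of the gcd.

Euclidean algorithm:
1291 = 1*1000 + 291
1000 = 3*291 + 127
291 = 2*127 + 37
127 = 3*37 + 16
37 = 2*16 + 5
16 = 3*5 + 1
5 = 5*1 + 0
gcd(1291, 1000) = 1.
Working backward:
1 = 16 − 3·5
1 = −3·37 + 7·16
1 = 7·127 − 24·37
1 = −24·291 + 55·127
1 = 55·1000 − 189·291
1 = −189·1291 + 244·1000
So 1 = (-189)·1291 + (244)·1000.

1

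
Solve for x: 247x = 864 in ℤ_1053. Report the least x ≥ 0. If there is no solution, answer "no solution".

gcd(247, 1053):
1053 = 4*247 + 65
247 = 3*65 + 52
65 = 1*52 + 13
52 = 4*13 + 0
gcd = 13, but 13 ∤ 864, so the congruence has no solution.

no solution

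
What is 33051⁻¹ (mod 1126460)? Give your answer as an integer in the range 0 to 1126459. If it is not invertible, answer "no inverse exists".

Run Euclid on (1126460, 33051):
1126460 = 34·33051 + 2726
33051 = 12·2726 + 339
2726 = 8·339 + 14
339 = 24·14 + 3
14 = 4·3 + 2
3 = 1·2 + 1
2 = 2·1 + 0
gcd = 1, so the inverse exists. Back-substitute:
1 = 3 − 2
1 = −14 + 5·3
1 = 5·339 − 121·14
1 = −121·2726 + 973·339
1 = 973·33051 − 11797·2726
1 = −11797·1126460 + 402071·33051
So 33051·402071 ≡ 1 (mod 1126460).

402071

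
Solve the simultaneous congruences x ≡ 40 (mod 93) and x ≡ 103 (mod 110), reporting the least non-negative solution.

5713

Write x = 40 + 93·k. Then 93·k ≡ 103 − 40 ≡ 63 (mod 110).
Need 93⁻¹ mod 110. Extended Euclid on (110, 93):
110 = 1*93 + 17
93 = 5*17 + 8
17 = 2*8 + 1
8 = 8*1 + 0
Back-substitute:
1 = 17 − 2·8
1 = −2·93 + 11·17
1 = 11·110 − 13·93
93⁻¹ ≡ 97 (mod 110), so k ≡ 97·63 ≡ 61 (mod 110).
x = 40 + 93·61 = 5713.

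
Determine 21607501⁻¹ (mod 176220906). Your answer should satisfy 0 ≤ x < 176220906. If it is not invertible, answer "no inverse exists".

143925151

Run Euclid on (176220906, 21607501):
176220906 = 8*21607501 + 3360898
21607501 = 6*3360898 + 1442113
3360898 = 2*1442113 + 476672
1442113 = 3*476672 + 12097
476672 = 39*12097 + 4889
12097 = 2*4889 + 2319
4889 = 2*2319 + 251
2319 = 9*251 + 60
251 = 4*60 + 11
60 = 5*11 + 5
11 = 2*5 + 1
5 = 5*1 + 0
gcd = 1, so the inverse exists. Back-substitute:
1 = 11 − 2·5
1 = −2·60 + 11·11
1 = 11·251 − 46·60
1 = −46·2319 + 425·251
1 = 425·4889 − 896·2319
1 = −896·12097 + 2217·4889
1 = 2217·476672 − 87359·12097
1 = −87359·1442113 + 264294·476672
1 = 264294·3360898 − 615947·1442113
1 = −615947·21607501 + 3959976·3360898
1 = 3959976·176220906 − 32295755·21607501
Hence 21607501⁻¹ ≡ -32295755 ≡ 143925151 (mod 176220906).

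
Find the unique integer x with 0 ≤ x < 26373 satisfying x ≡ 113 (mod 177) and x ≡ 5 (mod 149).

10733

Write x = 113 + 177·k. Then 177·k ≡ 5 − 113 ≡ 41 (mod 149).
Need 177⁻¹ mod 149. Extended Euclid on (149, 28):
149 = 5*28 + 9
28 = 3*9 + 1
9 = 9*1 + 0
Back-substitute:
1 = 28 − 3·9
1 = −3·149 + 16·28
177⁻¹ ≡ 16 (mod 149), so k ≡ 16·41 ≡ 60 (mod 149).
x = 113 + 177·60 = 10733.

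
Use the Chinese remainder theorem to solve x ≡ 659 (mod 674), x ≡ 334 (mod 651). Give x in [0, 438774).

124675

Write x = 659 + 674·k. Then 674·k ≡ 334 − 659 ≡ 326 (mod 651).
Need 674⁻¹ mod 651. Extended Euclid on (651, 23):
651 = 28·23 + 7
23 = 3·7 + 2
7 = 3·2 + 1
2 = 2·1 + 0
Back-substitute:
1 = 7 − 3·2
1 = −3·23 + 10·7
1 = 10·651 − 283·23
674⁻¹ ≡ 368 (mod 651), so k ≡ 368·326 ≡ 184 (mod 651).
x = 659 + 674·184 = 124675.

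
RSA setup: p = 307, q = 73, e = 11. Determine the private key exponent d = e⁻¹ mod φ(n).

φ(n) = (p−1)(q−1) = 306·72 = 22032.
Need d with 11·d ≡ 1 (mod 22032). Apply the extended Euclidean algorithm:
22032 = 2002×11 + 10
11 = 1×10 + 1
10 = 10×1 + 0
Back-substitute:
1 = 11 − 10
1 = −22032 + 2003·11
So 11·2003 ≡ 1 (mod 22032), hence d = 2003.

2003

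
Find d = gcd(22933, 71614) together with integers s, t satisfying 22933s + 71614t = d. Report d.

Repeated division:
71614 = 3*22933 + 2815
22933 = 8*2815 + 413
2815 = 6*413 + 337
413 = 1*337 + 76
337 = 4*76 + 33
76 = 2*33 + 10
33 = 3*10 + 3
10 = 3*3 + 1
3 = 3*1 + 0
gcd(22933, 71614) = 1.
Working backward:
1 = 10 − 3·3
1 = −3·33 + 10·10
1 = 10·76 − 23·33
1 = −23·337 + 102·76
1 = 102·413 − 125·337
1 = −125·2815 + 852·413
1 = 852·22933 − 6941·2815
1 = −6941·71614 + 21675·22933
So 1 = (-6941)·71614 + (21675)·22933.

1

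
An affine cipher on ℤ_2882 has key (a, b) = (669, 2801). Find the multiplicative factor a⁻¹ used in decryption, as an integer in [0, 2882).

Run Euclid on (2882, 669):
2882 = 4×669 + 206
669 = 3×206 + 51
206 = 4×51 + 2
51 = 25×2 + 1
2 = 2×1 + 0
The gcd is 1. Working backward:
1 = 51 − 25·2
1 = −25·206 + 101·51
1 = 101·669 − 328·206
1 = −328·2882 + 1413·669
So 669·1413 ≡ 1 (mod 2882).

1413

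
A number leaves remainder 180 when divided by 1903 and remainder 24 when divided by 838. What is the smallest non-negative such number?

848918

Write x = 180 + 1903·k. Then 1903·k ≡ 24 − 180 ≡ 682 (mod 838).
Need 1903⁻¹ mod 838. Extended Euclid on (838, 227):
838 = 3·227 + 157
227 = 1·157 + 70
157 = 2·70 + 17
70 = 4·17 + 2
17 = 8·2 + 1
2 = 2·1 + 0
Back-substitute:
1 = 17 − 8·2
1 = −8·70 + 33·17
1 = 33·157 − 74·70
1 = −74·227 + 107·157
1 = 107·838 − 395·227
1903⁻¹ ≡ 443 (mod 838), so k ≡ 443·682 ≡ 446 (mod 838).
x = 180 + 1903·446 = 848918.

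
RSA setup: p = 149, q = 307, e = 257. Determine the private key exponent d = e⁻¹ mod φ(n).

13745

φ(n) = (p−1)(q−1) = 148·306 = 45288.
Need d with 257·d ≡ 1 (mod 45288). Apply the extended Euclidean algorithm:
45288 = 176·257 + 56
257 = 4·56 + 33
56 = 1·33 + 23
33 = 1·23 + 10
23 = 2·10 + 3
10 = 3·3 + 1
3 = 3·1 + 0
Back-substitute:
1 = 10 − 3·3
1 = −3·23 + 7·10
1 = 7·33 − 10·23
1 = −10·56 + 17·33
1 = 17·257 − 78·56
1 = −78·45288 + 13745·257
So 257·13745 ≡ 1 (mod 45288), hence d = 13745.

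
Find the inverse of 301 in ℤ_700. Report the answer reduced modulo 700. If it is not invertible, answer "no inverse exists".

no inverse exists

Euclidean algorithm on 700, 301:
700 = 2*301 + 98
301 = 3*98 + 7
98 = 14*7 + 0
gcd(301, 700) = 7 ≠ 1, so 301 has no multiplicative inverse modulo 700.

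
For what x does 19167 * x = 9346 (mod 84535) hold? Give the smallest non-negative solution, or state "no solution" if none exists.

First find gcd(19167, 84535):
84535 = 4*19167 + 7867
19167 = 2*7867 + 3433
7867 = 2*3433 + 1001
3433 = 3*1001 + 430
1001 = 2*430 + 141
430 = 3*141 + 7
141 = 20*7 + 1
7 = 7*1 + 0
gcd = 1, so a unique solution mod 84535 exists.
Back-substitute for the Bézout coefficients:
1 = 141 − 20·7
1 = −20·430 + 61·141
1 = 61·1001 − 142·430
1 = −142·3433 + 487·1001
1 = 487·7867 − 1116·3433
1 = −1116·19167 + 2719·7867
1 = 2719·84535 − 11992·19167
So 19167·(-11992) ≡ 1 (mod 84535), giving 19167⁻¹ ≡ 72543.
x ≡ 19167⁻¹·9346 ≡ 72543·9346 ≡ 16178 (mod 84535).

16178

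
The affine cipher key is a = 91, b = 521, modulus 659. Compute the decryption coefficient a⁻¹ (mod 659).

Run Euclid on (659, 91):
659 = 7×91 + 22
91 = 4×22 + 3
22 = 7×3 + 1
3 = 3×1 + 0
gcd = 1, so the inverse exists. Back-substitute:
1 = 22 − 7·3
1 = −7·91 + 29·22
1 = 29·659 − 210·91
Hence 91⁻¹ ≡ -210 ≡ 449 (mod 659).

449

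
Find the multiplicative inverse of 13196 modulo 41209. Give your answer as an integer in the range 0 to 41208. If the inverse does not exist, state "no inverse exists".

28015

gcd(41209, 13196) by repeated division:
41209 = 3×13196 + 1621
13196 = 8×1621 + 228
1621 = 7×228 + 25
228 = 9×25 + 3
25 = 8×3 + 1
3 = 3×1 + 0
The gcd is 1. Working backward:
1 = 25 − 8·3
1 = −8·228 + 73·25
1 = 73·1621 − 519·228
1 = −519·13196 + 4225·1621
1 = 4225·41209 − 13194·13196
Thus 13196·(-13194) ≡ 1 (mod 41209); reducing, -13194 mod 41209 = 28015.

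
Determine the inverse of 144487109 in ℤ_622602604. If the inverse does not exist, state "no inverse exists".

Compute gcd(144487109, 622602604):
622602604 = 4×144487109 + 44654168
144487109 = 3×44654168 + 10524605
44654168 = 4×10524605 + 2555748
10524605 = 4×2555748 + 301613
2555748 = 8×301613 + 142844
301613 = 2×142844 + 15925
142844 = 8×15925 + 15444
15925 = 1×15444 + 481
15444 = 32×481 + 52
481 = 9×52 + 13
52 = 4×13 + 0
Since gcd = 13 > 1, 144487109 is not a unit mod 622602604.

no inverse exists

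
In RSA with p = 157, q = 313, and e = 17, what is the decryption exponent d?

φ(n) = (p−1)(q−1) = 156·312 = 48672.
Need d with 17·d ≡ 1 (mod 48672). Apply the extended Euclidean algorithm:
48672 = 2863·17 + 1
17 = 17·1 + 0
Back-substitute:
1 = 48672 − 2863·17
So 17·(-2863) ≡ 1 (mod 48672), hence d ≡ -2863 ≡ 45809 (mod 48672).

45809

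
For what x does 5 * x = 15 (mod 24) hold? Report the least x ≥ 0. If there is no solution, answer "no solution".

3

First find gcd(5, 24):
24 = 4·5 + 4
5 = 1·4 + 1
4 = 4·1 + 0
gcd = 1, so a unique solution mod 24 exists.
Back-substitute for the Bézout coefficients:
1 = 5 − 4
1 = −24 + 5·5
So 5·(5) ≡ 1 (mod 24), giving 5⁻¹ ≡ 5.
x ≡ 5⁻¹·15 ≡ 5·15 ≡ 3 (mod 24).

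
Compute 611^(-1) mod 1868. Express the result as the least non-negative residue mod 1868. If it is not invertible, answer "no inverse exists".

gcd(1868, 611) by repeated division:
1868 = 3×611 + 35
611 = 17×35 + 16
35 = 2×16 + 3
16 = 5×3 + 1
3 = 3×1 + 0
gcd = 1, so the inverse exists. Back-substitute:
1 = 16 − 5·3
1 = −5·35 + 11·16
1 = 11·611 − 192·35
1 = −192·1868 + 587·611
So 611·587 ≡ 1 (mod 1868).

587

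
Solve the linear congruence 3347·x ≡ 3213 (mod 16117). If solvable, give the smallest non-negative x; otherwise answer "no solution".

First find gcd(3347, 16117):
16117 = 4*3347 + 2729
3347 = 1*2729 + 618
2729 = 4*618 + 257
618 = 2*257 + 104
257 = 2*104 + 49
104 = 2*49 + 6
49 = 8*6 + 1
6 = 6*1 + 0
gcd = 1, so a unique solution mod 16117 exists.
Back-substitute for the Bézout coefficients:
1 = 49 − 8·6
1 = −8·104 + 17·49
1 = 17·257 − 42·104
1 = −42·618 + 101·257
1 = 101·2729 − 446·618
1 = −446·3347 + 547·2729
1 = 547·16117 − 2634·3347
So 3347·(-2634) ≡ 1 (mod 16117), giving 3347⁻¹ ≡ 13483.
x ≡ 3347⁻¹·3213 ≡ 13483·3213 ≡ 14500 (mod 16117).

14500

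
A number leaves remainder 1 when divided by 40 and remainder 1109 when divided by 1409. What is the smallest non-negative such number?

40561

Write x = 1 + 40·k. Then 40·k ≡ 1109 − 1 ≡ 1108 (mod 1409).
Need 40⁻¹ mod 1409. Extended Euclid on (1409, 40):
1409 = 35·40 + 9
40 = 4·9 + 4
9 = 2·4 + 1
4 = 4·1 + 0
Back-substitute:
1 = 9 − 2·4
1 = −2·40 + 9·9
1 = 9·1409 − 317·40
40⁻¹ ≡ 1092 (mod 1409), so k ≡ 1092·1108 ≡ 1014 (mod 1409).
x = 1 + 40·1014 = 40561.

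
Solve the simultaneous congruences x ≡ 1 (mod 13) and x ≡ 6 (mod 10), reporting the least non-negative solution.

66

Write x = 1 + 13·k. Then 13·k ≡ 6 − 1 ≡ 5 (mod 10).
Need 13⁻¹ mod 10. Extended Euclid on (10, 3):
10 = 3·3 + 1
3 = 3·1 + 0
Back-substitute:
1 = 10 − 3·3
13⁻¹ ≡ 7 (mod 10), so k ≡ 7·5 ≡ 5 (mod 10).
x = 1 + 13·5 = 66.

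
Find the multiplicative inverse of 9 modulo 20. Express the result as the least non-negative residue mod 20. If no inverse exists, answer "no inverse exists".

gcd(20, 9) by repeated division:
20 = 2·9 + 2
9 = 4·2 + 1
2 = 2·1 + 0
Since gcd(9, 20) = 1, back-substitute to write 1 as a combination:
1 = 9 − 4·2
1 = −4·20 + 9·9
So 9·9 ≡ 1 (mod 20).

9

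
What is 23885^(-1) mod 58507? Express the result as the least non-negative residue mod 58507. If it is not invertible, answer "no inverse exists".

Extended Euclidean algorithm:
58507 = 2×23885 + 10737
23885 = 2×10737 + 2411
10737 = 4×2411 + 1093
2411 = 2×1093 + 225
1093 = 4×225 + 193
225 = 1×193 + 32
193 = 6×32 + 1
32 = 32×1 + 0
gcd = 1, so the inverse exists. Back-substitute:
1 = 193 − 6·32
1 = −6·225 + 7·193
1 = 7·1093 − 34·225
1 = −34·2411 + 75·1093
1 = 75·10737 − 334·2411
1 = −334·23885 + 743·10737
1 = 743·58507 − 1820·23885
So 23885·(-1820) ≡ 1 (mod 58507), and -1820 ≡ 56687 (mod 58507).

56687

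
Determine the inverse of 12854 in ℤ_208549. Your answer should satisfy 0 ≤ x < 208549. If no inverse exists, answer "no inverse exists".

gcd(208549, 12854) by repeated division:
208549 = 16*12854 + 2885
12854 = 4*2885 + 1314
2885 = 2*1314 + 257
1314 = 5*257 + 29
257 = 8*29 + 25
29 = 1*25 + 4
25 = 6*4 + 1
4 = 4*1 + 0
The gcd is 1. Working backward:
1 = 25 − 6·4
1 = −6·29 + 7·25
1 = 7·257 − 62·29
1 = −62·1314 + 317·257
1 = 317·2885 − 696·1314
1 = −696·12854 + 3101·2885
1 = 3101·208549 − 50312·12854
Hence 12854⁻¹ ≡ -50312 ≡ 158237 (mod 208549).

158237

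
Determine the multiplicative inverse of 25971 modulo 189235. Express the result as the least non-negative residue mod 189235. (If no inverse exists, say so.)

Run Euclid on (189235, 25971):
189235 = 7·25971 + 7438
25971 = 3·7438 + 3657
7438 = 2·3657 + 124
3657 = 29·124 + 61
124 = 2·61 + 2
61 = 30·2 + 1
2 = 2·1 + 0
Since gcd(25971, 189235) = 1, back-substitute to write 1 as a combination:
1 = 61 − 30·2
1 = −30·124 + 61·61
1 = 61·3657 − 1799·124
1 = −1799·7438 + 3659·3657
1 = 3659·25971 − 12776·7438
1 = −12776·189235 + 93091·25971
So 25971·93091 ≡ 1 (mod 189235).

93091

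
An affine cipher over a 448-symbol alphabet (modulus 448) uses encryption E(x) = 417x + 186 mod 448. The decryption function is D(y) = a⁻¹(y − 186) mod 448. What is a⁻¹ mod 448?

Apply the Euclidean algorithm to 448 and 417:
448 = 1*417 + 31
417 = 13*31 + 14
31 = 2*14 + 3
14 = 4*3 + 2
3 = 1*2 + 1
2 = 2*1 + 0
The gcd is 1. Working backward:
1 = 3 − 2
1 = −14 + 5·3
1 = 5·31 − 11·14
1 = −11·417 + 148·31
1 = 148·448 − 159·417
Thus 417·(-159) ≡ 1 (mod 448); reducing, -159 mod 448 = 289.

289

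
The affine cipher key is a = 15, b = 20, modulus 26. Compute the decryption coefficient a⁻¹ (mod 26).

7

Run Euclid on (26, 15):
26 = 1*15 + 11
15 = 1*11 + 4
11 = 2*4 + 3
4 = 1*3 + 1
3 = 3*1 + 0
gcd = 1, so the inverse exists. Back-substitute:
1 = 4 − 3
1 = −11 + 3·4
1 = 3·15 − 4·11
1 = −4·26 + 7·15
So 15·7 ≡ 1 (mod 26).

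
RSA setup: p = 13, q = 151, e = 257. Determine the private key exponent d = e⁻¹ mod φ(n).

φ(n) = (p−1)(q−1) = 12·150 = 1800.
Need d with 257·d ≡ 1 (mod 1800). Apply the extended Euclidean algorithm:
1800 = 7×257 + 1
257 = 257×1 + 0
Back-substitute:
1 = 1800 − 7·257
So 257·(-7) ≡ 1 (mod 1800), hence d ≡ -7 ≡ 1793 (mod 1800).

1793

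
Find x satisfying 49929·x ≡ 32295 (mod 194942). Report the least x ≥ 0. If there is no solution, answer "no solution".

no solution

gcd(49929, 194942):
194942 = 3·49929 + 45155
49929 = 1·45155 + 4774
45155 = 9·4774 + 2189
4774 = 2·2189 + 396
2189 = 5·396 + 209
396 = 1·209 + 187
209 = 1·187 + 22
187 = 8·22 + 11
22 = 2·11 + 0
gcd = 11, but 11 ∤ 32295, so the congruence has no solution.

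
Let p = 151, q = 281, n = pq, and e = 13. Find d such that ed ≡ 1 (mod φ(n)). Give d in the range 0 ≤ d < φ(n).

φ(n) = (p−1)(q−1) = 150·280 = 42000.
Need d with 13·d ≡ 1 (mod 42000). Apply the extended Euclidean algorithm:
42000 = 3230*13 + 10
13 = 1*10 + 3
10 = 3*3 + 1
3 = 3*1 + 0
Back-substitute:
1 = 10 − 3·3
1 = −3·13 + 4·10
1 = 4·42000 − 12923·13
So 13·(-12923) ≡ 1 (mod 42000), hence d ≡ -12923 ≡ 29077 (mod 42000).

29077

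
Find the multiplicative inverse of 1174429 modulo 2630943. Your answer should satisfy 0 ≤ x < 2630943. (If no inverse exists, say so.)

Apply the Euclidean algorithm to 2630943 and 1174429:
2630943 = 2*1174429 + 282085
1174429 = 4*282085 + 46089
282085 = 6*46089 + 5551
46089 = 8*5551 + 1681
5551 = 3*1681 + 508
1681 = 3*508 + 157
508 = 3*157 + 37
157 = 4*37 + 9
37 = 4*9 + 1
9 = 9*1 + 0
Since gcd(1174429, 2630943) = 1, back-substitute to write 1 as a combination:
1 = 37 − 4·9
1 = −4·157 + 17·37
1 = 17·508 − 55·157
1 = −55·1681 + 182·508
1 = 182·5551 − 601·1681
1 = −601·46089 + 4990·5551
1 = 4990·282085 − 30541·46089
1 = −30541·1174429 + 127154·282085
1 = 127154·2630943 − 284849·1174429
So 1174429·(-284849) ≡ 1 (mod 2630943), and -284849 ≡ 2346094 (mod 2630943).

2346094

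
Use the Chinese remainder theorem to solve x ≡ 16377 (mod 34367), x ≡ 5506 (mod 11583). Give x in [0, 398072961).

Write x = 16377 + 34367·k. Then 34367·k ≡ 5506 − 16377 ≡ 712 (mod 11583).
Need 34367⁻¹ mod 11583. Extended Euclid on (11583, 11201):
11583 = 1·11201 + 382
11201 = 29·382 + 123
382 = 3·123 + 13
123 = 9·13 + 6
13 = 2·6 + 1
6 = 6·1 + 0
Back-substitute:
1 = 13 − 2·6
1 = −2·123 + 19·13
1 = 19·382 − 59·123
1 = −59·11201 + 1730·382
1 = 1730·11583 − 1789·11201
34367⁻¹ ≡ 9794 (mod 11583), so k ≡ 9794·712 ≡ 362 (mod 11583).
x = 16377 + 34367·362 = 12457231.

12457231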